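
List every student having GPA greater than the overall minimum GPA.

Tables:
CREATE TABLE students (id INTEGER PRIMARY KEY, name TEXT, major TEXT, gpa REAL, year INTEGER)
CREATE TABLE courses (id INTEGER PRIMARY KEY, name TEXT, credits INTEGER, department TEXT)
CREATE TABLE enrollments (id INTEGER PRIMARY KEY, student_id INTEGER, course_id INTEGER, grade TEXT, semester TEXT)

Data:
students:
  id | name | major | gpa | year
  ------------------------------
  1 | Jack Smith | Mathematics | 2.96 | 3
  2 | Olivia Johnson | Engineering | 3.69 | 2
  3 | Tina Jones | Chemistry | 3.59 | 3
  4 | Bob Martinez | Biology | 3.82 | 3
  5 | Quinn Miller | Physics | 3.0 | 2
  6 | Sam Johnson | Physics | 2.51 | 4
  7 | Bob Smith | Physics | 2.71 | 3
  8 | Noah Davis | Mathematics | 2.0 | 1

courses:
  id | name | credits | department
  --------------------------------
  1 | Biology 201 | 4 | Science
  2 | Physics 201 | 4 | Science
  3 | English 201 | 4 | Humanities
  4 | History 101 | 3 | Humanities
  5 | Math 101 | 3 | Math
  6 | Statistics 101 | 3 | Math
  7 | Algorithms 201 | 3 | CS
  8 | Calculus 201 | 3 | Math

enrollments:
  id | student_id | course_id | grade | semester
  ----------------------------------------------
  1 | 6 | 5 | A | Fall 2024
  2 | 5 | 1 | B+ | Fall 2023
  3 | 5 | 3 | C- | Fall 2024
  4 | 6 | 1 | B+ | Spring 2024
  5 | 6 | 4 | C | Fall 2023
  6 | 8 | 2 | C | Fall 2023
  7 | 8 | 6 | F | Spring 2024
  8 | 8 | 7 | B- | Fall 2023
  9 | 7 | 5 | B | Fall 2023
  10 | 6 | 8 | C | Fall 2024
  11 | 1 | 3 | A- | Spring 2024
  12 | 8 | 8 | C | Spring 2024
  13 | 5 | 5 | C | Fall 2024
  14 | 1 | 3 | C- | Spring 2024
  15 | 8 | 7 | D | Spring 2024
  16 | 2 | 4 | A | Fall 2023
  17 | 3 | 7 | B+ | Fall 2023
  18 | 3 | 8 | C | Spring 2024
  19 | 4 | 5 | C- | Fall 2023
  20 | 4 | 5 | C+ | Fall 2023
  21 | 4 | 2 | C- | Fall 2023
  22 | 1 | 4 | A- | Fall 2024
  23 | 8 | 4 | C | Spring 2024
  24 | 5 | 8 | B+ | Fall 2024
SELECT name, gpa FROM students WHERE gpa > (SELECT MIN(gpa) FROM students)

Execution result:
name | gpa
Jack Smith | 2.96
Olivia Johnson | 3.69
Tina Jones | 3.59
Bob Martinez | 3.82
Quinn Miller | 3.00
Sam Johnson | 2.51
Bob Smith | 2.71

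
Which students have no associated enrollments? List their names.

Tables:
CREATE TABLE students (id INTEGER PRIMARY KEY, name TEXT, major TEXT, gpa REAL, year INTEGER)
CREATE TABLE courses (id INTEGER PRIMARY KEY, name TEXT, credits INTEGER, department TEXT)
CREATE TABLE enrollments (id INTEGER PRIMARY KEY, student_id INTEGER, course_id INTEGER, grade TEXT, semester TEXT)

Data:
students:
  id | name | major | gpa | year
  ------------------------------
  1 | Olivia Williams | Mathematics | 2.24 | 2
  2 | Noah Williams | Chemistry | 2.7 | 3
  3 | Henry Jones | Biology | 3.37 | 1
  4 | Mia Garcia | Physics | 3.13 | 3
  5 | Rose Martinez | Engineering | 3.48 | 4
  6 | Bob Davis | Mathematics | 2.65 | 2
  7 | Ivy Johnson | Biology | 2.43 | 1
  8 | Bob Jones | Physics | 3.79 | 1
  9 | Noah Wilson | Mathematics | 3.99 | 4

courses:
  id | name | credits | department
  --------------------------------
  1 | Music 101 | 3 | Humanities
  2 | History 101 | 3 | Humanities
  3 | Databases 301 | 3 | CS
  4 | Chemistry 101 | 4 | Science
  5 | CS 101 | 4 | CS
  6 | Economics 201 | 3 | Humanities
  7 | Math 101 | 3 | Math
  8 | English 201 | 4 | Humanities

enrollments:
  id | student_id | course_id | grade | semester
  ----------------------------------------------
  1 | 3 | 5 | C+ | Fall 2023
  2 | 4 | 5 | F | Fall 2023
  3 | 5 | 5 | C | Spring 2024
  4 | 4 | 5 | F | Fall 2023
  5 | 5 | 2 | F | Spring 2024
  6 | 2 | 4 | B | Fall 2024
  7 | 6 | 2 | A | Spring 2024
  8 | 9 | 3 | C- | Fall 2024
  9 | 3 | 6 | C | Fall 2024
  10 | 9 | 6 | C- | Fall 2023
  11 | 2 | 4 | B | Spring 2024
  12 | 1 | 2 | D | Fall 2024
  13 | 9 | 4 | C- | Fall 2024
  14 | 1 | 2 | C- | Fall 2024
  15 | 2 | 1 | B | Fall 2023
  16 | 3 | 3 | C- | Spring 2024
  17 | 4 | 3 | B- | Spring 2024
SELECT p.name FROM students p LEFT JOIN enrollments c ON c.student_id = p.id WHERE c.id IS NULL

Execution result:
name
Ivy Johnson
Bob Jones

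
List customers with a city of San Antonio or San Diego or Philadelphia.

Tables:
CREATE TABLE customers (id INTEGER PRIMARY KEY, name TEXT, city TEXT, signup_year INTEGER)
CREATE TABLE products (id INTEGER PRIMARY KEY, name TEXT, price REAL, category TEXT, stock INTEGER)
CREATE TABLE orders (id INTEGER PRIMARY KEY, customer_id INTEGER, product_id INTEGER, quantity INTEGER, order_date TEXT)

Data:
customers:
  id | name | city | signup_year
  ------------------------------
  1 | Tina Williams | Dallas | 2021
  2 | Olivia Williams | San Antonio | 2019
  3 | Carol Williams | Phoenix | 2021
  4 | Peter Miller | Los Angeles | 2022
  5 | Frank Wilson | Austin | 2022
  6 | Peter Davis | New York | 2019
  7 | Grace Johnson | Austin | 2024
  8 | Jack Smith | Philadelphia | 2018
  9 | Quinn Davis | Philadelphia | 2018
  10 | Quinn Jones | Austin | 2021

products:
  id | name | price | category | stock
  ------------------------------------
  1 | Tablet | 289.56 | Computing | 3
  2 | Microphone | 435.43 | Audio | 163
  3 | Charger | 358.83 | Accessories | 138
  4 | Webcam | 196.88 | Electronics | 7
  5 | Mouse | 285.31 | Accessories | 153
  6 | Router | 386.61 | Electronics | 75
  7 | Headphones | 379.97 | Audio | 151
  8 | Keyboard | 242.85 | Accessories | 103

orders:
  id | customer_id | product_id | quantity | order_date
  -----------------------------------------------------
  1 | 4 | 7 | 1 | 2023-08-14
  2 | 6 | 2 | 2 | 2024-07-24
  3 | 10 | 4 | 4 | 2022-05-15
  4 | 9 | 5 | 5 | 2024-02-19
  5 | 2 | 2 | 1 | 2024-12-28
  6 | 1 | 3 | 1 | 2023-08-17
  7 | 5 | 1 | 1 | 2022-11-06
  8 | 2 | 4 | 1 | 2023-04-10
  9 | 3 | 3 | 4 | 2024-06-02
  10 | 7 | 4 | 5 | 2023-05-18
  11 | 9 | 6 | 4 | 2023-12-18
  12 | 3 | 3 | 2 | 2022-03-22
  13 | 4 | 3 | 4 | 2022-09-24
SELECT name, city FROM customers WHERE city IN ('San Antonio', 'San Diego', 'Philadelphia')

Execution result:
name | city
Olivia Williams | San Antonio
Jack Smith | Philadelphia
Quinn Davis | Philadelphia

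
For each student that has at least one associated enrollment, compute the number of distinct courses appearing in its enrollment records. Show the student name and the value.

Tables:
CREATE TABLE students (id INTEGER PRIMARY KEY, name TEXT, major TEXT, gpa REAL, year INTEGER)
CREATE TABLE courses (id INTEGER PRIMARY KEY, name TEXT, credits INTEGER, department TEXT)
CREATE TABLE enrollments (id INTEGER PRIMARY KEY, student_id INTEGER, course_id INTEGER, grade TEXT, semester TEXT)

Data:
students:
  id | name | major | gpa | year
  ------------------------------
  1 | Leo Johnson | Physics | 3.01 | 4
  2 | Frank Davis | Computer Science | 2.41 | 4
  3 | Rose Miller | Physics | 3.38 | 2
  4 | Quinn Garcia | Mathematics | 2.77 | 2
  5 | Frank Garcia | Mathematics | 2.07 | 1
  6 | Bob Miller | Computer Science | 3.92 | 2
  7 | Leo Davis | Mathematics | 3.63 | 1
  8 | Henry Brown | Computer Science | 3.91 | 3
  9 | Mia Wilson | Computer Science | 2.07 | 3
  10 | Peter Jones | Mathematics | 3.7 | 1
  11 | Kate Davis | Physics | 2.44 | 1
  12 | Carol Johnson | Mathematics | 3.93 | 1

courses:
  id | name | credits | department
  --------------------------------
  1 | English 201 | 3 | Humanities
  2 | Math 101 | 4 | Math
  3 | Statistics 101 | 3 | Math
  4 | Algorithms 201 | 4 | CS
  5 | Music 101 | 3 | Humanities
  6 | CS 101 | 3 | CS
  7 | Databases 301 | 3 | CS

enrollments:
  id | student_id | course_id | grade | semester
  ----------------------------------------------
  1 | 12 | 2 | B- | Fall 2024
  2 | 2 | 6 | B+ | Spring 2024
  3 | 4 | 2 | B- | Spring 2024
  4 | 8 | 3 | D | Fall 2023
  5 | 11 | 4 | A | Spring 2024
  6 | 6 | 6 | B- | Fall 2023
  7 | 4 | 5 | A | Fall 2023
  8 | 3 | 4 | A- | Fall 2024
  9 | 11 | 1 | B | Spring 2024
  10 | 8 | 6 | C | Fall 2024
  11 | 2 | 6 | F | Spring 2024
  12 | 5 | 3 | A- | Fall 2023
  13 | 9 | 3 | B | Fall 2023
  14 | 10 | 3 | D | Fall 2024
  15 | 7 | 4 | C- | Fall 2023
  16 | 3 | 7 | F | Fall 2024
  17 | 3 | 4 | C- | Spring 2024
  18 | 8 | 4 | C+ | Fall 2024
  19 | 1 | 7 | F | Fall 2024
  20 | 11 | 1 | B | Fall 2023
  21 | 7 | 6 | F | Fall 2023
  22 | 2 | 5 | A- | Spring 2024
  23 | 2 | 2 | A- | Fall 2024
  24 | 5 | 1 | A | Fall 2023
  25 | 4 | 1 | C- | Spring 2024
SELECT p.name, COUNT(DISTINCT c.course_id) AS distinct_course_count FROM enrollments c JOIN students p ON c.student_id = p.id GROUP BY p.id, p.name

Execution result:
name | distinct_course_count
Leo Johnson | 1
Frank Davis | 3
Rose Miller | 2
Quinn Garcia | 3
Frank Garcia | 2
Bob Miller | 1
Leo Davis | 2
Henry Brown | 3
Mia Wilson | 1
Peter Jones | 1
Kate Davis | 2
Carol Johnson | 1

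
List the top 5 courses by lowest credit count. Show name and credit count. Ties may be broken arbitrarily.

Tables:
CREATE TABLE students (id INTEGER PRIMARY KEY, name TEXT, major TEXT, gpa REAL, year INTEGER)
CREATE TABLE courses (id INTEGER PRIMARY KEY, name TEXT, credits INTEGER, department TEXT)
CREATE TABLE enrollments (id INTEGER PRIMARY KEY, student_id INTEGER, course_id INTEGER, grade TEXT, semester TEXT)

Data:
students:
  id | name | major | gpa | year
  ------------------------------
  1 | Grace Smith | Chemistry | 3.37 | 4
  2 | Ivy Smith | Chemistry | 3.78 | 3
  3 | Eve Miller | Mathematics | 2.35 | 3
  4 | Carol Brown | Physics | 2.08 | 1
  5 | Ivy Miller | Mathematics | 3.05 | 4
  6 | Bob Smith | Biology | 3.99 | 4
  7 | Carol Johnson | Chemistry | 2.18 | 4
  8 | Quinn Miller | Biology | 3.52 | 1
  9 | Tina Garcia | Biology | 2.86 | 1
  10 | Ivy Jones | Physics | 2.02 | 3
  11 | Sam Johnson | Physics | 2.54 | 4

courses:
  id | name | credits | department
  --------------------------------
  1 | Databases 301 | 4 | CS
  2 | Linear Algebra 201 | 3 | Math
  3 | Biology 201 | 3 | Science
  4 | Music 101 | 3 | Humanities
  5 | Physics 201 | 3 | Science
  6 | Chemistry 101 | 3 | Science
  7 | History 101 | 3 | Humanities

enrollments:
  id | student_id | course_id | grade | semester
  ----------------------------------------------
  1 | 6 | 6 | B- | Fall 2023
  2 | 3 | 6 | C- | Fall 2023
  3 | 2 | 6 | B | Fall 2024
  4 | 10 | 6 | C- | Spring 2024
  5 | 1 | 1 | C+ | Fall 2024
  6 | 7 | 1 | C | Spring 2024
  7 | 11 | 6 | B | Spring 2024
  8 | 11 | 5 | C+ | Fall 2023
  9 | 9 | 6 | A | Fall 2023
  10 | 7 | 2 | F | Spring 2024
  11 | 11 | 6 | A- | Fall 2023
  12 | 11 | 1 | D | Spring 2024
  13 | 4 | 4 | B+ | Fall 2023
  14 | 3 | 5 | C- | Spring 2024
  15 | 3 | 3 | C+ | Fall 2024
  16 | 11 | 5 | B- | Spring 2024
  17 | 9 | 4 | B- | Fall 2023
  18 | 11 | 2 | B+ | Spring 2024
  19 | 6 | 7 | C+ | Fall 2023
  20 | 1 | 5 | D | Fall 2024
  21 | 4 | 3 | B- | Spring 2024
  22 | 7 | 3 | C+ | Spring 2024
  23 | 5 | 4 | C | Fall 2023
SELECT name, credits FROM courses ORDER BY credits ASC LIMIT 5

Execution result:
name | credits
Linear Algebra 201 | 3
Biology 201 | 3
Music 101 | 3
Physics 201 | 3
Chemistry 101 | 3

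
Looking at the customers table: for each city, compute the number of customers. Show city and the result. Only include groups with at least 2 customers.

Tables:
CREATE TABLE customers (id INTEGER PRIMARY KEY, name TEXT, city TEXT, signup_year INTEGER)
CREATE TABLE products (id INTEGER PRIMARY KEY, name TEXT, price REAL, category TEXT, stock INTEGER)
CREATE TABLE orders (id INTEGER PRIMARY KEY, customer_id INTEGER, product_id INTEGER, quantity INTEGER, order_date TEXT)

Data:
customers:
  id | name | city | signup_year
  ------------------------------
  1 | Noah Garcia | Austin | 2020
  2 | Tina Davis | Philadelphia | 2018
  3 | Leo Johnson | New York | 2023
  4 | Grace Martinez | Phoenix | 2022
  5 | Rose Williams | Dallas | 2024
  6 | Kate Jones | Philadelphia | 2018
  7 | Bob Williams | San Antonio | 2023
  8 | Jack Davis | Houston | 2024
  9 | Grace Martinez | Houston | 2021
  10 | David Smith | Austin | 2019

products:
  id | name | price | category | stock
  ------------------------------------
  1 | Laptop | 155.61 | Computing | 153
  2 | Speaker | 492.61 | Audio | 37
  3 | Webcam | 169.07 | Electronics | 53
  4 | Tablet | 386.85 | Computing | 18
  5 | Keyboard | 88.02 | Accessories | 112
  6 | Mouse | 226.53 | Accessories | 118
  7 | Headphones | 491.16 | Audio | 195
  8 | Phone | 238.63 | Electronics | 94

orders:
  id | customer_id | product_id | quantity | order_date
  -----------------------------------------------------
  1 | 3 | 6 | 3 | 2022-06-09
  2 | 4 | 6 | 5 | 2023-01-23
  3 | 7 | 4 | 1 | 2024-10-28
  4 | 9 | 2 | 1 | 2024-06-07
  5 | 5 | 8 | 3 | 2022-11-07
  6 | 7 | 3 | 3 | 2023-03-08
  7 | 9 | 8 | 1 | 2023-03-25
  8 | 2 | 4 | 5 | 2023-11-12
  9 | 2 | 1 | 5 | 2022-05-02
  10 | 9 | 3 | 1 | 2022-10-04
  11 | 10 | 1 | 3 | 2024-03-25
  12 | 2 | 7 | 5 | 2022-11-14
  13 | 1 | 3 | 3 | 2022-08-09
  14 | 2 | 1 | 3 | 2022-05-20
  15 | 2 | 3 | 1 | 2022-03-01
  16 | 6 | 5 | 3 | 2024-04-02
SELECT city, COUNT(*) AS n FROM customers GROUP BY city HAVING COUNT(*) >= 2

Execution result:
city | n
Austin | 2
Houston | 2
Philadelphia | 2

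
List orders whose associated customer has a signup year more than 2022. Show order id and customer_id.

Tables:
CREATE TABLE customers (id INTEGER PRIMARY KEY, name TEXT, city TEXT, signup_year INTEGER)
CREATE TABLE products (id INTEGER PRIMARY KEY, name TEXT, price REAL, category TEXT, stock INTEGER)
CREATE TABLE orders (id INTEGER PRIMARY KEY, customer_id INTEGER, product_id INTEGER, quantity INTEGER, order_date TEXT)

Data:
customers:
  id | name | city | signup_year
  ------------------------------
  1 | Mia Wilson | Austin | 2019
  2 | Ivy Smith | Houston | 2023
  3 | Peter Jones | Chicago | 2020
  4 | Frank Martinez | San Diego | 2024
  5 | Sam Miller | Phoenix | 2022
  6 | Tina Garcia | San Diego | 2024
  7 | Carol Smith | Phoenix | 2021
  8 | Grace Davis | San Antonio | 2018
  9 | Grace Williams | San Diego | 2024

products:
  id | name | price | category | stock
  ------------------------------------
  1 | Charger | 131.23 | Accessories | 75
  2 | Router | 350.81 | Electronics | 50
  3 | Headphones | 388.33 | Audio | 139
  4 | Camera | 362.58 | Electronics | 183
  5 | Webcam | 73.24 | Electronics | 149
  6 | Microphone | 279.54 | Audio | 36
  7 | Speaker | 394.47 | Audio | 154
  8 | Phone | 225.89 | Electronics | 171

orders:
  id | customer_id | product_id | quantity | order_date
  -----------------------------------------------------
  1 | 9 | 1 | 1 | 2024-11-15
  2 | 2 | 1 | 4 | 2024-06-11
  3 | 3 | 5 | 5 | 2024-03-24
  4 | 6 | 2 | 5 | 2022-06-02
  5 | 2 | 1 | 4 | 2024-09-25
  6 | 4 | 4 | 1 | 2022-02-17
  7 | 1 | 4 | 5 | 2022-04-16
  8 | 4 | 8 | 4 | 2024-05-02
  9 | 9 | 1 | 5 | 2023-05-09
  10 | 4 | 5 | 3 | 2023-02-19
SELECT id, customer_id FROM orders WHERE customer_id IN (SELECT id FROM customers WHERE signup_year > 2022)

Execution result:
id | customer_id
1 | 9
2 | 2
4 | 6
5 | 2
6 | 4
8 | 4
9 | 9
10 | 4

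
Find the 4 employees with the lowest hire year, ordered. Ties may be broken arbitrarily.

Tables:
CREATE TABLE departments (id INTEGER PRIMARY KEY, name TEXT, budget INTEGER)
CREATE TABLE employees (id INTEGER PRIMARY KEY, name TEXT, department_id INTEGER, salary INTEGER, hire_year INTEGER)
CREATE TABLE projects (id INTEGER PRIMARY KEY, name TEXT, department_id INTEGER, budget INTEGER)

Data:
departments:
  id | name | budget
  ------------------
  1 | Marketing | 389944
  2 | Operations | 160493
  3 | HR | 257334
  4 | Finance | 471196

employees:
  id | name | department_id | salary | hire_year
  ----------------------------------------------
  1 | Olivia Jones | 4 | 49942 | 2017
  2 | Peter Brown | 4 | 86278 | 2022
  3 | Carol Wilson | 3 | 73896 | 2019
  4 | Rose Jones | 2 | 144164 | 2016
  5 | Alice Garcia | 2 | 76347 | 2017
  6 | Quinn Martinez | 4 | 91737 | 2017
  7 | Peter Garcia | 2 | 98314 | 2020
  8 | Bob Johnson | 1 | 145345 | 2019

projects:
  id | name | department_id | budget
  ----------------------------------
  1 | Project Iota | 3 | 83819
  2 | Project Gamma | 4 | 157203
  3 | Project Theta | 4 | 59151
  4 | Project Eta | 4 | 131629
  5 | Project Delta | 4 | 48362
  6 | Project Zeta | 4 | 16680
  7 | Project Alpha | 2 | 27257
SELECT name, hire_year FROM employees ORDER BY hire_year ASC LIMIT 4

Execution result:
name | hire_year
Rose Jones | 2016
Olivia Jones | 2017
Alice Garcia | 2017
Quinn Martinez | 2017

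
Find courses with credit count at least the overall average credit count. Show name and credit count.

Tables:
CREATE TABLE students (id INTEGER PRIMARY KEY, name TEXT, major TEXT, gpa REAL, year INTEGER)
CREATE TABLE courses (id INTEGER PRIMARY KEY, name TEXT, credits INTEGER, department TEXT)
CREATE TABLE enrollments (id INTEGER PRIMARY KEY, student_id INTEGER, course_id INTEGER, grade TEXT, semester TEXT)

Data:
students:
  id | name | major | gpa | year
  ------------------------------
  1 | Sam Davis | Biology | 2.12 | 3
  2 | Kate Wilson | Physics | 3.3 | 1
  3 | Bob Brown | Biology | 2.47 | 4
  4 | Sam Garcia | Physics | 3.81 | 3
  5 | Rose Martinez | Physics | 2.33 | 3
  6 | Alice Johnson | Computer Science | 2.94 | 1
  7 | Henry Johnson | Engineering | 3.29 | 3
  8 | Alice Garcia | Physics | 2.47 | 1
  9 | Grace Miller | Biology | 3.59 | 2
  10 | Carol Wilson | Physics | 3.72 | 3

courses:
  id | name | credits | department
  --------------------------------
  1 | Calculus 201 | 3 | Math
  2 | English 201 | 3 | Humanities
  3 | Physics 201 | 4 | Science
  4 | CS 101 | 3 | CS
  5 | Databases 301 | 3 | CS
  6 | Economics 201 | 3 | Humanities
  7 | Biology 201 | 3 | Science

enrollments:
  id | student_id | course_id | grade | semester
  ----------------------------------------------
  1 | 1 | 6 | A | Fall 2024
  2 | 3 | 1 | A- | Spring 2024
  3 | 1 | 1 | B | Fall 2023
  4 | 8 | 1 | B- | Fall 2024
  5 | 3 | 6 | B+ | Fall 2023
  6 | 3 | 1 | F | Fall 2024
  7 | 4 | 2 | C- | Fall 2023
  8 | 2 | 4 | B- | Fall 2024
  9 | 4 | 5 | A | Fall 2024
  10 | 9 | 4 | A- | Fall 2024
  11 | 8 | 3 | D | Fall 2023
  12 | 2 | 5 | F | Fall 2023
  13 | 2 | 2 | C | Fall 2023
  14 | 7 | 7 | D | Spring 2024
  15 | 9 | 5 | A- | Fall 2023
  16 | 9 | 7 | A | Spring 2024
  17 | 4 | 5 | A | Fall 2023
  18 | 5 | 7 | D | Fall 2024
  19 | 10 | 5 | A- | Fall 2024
SELECT name, credits FROM courses WHERE credits >= (SELECT AVG(credits) FROM courses)

Execution result:
name | credits
Physics 201 | 4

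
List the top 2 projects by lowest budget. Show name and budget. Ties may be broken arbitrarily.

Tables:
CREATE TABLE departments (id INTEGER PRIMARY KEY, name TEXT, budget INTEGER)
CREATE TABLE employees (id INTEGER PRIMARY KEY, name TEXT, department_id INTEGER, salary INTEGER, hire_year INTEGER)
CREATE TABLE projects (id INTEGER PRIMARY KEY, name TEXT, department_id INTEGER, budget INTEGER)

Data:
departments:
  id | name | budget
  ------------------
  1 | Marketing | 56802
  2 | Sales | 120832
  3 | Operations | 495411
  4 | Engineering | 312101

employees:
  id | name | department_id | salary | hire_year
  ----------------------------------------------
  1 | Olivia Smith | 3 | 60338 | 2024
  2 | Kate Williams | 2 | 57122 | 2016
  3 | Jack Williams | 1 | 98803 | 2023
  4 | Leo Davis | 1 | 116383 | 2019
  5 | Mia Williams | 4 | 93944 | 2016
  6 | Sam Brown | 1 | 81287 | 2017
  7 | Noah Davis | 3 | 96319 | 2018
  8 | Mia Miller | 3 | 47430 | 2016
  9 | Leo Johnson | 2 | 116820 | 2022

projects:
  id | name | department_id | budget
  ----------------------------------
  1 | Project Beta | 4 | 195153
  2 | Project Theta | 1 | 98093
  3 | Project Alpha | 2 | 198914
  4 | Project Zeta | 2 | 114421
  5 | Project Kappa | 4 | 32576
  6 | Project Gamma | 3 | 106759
SELECT name, budget FROM projects ORDER BY budget ASC LIMIT 2

Execution result:
name | budget
Project Kappa | 32576
Project Theta | 98093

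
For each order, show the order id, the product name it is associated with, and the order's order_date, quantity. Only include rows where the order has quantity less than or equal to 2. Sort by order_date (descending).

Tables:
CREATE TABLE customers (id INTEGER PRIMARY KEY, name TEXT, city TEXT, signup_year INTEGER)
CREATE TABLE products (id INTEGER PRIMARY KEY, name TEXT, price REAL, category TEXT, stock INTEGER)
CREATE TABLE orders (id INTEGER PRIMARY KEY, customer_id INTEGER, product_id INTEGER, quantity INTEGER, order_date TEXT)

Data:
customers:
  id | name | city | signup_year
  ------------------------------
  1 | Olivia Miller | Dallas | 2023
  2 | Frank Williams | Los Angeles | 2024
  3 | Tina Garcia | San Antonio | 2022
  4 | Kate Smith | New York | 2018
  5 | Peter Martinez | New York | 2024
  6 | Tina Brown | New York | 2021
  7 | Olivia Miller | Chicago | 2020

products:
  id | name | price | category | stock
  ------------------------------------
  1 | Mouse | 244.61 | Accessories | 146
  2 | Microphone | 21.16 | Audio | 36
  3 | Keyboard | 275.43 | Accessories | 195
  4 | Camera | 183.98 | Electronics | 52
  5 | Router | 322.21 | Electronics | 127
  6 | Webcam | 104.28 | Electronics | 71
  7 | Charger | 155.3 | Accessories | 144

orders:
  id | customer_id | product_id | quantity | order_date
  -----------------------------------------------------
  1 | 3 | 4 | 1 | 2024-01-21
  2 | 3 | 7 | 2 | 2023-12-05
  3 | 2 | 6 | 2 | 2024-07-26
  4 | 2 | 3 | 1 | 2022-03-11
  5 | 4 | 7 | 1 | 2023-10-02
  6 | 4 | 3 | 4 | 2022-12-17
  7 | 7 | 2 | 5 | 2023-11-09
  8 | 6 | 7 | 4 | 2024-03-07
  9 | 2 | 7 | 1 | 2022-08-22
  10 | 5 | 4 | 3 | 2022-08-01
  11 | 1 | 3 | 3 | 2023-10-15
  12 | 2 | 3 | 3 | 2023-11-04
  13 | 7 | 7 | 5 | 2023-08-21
SELECT c.id, p.name AS product, c.order_date, c.quantity FROM orders c JOIN products p ON c.product_id = p.id WHERE c.quantity <= 2 ORDER BY c.order_date DESC

Execution result:
id | product | order_date | quantity
3 | Webcam | 2024-07-26 | 2
1 | Camera | 2024-01-21 | 1
2 | Charger | 2023-12-05 | 2
5 | Charger | 2023-10-02 | 1
9 | Charger | 2022-08-22 | 1
4 | Keyboard | 2022-03-11 | 1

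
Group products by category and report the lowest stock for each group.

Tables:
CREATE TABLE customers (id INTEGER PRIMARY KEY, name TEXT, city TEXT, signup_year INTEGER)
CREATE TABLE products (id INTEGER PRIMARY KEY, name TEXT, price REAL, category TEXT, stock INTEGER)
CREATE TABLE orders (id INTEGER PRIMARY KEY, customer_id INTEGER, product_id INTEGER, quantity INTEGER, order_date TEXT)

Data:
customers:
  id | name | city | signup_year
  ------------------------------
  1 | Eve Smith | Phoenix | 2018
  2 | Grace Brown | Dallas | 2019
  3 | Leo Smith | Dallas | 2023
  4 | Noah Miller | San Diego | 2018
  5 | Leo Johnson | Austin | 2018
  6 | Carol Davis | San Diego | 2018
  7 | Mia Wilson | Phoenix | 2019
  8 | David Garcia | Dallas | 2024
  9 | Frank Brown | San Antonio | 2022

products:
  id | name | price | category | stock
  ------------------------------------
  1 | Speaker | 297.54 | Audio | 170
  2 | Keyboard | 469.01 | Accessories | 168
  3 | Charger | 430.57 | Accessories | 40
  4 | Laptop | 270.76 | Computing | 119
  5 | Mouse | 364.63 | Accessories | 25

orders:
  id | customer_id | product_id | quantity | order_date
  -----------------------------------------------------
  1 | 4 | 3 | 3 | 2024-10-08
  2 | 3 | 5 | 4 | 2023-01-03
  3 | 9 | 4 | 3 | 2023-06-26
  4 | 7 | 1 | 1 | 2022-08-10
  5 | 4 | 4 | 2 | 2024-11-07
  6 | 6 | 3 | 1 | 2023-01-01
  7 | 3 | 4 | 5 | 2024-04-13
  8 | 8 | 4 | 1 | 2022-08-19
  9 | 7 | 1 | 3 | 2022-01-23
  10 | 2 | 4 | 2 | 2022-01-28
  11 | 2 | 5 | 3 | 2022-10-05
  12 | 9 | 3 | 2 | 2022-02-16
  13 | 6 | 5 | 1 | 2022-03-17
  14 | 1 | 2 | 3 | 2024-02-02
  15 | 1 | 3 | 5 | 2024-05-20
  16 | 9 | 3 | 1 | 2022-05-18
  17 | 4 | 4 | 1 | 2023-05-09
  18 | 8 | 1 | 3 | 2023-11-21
SELECT category, MIN(stock) AS min_stock FROM products GROUP BY category

Execution result:
category | min_stock
Accessories | 25
Audio | 170
Computing | 119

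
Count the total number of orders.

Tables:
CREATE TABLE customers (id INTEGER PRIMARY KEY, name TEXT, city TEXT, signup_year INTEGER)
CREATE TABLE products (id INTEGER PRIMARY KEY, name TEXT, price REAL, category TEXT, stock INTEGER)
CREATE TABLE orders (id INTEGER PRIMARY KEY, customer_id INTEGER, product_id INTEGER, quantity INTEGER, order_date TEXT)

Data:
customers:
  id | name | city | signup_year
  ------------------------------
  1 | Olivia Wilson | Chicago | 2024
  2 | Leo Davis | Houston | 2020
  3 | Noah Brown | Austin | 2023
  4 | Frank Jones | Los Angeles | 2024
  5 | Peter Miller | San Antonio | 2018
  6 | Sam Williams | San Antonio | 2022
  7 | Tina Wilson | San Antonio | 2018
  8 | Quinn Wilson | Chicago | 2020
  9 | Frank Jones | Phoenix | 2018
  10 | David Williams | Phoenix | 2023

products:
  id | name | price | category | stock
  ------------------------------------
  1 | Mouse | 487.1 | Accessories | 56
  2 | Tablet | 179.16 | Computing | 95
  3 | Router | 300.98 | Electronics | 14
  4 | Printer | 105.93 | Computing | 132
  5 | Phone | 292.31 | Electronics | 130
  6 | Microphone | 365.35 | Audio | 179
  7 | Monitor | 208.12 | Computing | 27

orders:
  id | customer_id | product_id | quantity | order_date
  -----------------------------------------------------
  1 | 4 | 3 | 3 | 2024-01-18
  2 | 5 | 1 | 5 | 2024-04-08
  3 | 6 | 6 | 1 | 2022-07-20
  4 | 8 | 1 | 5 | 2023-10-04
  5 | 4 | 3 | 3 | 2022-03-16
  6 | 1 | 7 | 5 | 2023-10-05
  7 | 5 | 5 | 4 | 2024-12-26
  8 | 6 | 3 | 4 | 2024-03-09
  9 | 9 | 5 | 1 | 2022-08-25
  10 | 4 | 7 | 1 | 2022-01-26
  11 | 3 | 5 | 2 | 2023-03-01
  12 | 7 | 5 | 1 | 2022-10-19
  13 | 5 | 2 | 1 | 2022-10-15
SELECT COUNT(*) FROM orders

Execution result:
13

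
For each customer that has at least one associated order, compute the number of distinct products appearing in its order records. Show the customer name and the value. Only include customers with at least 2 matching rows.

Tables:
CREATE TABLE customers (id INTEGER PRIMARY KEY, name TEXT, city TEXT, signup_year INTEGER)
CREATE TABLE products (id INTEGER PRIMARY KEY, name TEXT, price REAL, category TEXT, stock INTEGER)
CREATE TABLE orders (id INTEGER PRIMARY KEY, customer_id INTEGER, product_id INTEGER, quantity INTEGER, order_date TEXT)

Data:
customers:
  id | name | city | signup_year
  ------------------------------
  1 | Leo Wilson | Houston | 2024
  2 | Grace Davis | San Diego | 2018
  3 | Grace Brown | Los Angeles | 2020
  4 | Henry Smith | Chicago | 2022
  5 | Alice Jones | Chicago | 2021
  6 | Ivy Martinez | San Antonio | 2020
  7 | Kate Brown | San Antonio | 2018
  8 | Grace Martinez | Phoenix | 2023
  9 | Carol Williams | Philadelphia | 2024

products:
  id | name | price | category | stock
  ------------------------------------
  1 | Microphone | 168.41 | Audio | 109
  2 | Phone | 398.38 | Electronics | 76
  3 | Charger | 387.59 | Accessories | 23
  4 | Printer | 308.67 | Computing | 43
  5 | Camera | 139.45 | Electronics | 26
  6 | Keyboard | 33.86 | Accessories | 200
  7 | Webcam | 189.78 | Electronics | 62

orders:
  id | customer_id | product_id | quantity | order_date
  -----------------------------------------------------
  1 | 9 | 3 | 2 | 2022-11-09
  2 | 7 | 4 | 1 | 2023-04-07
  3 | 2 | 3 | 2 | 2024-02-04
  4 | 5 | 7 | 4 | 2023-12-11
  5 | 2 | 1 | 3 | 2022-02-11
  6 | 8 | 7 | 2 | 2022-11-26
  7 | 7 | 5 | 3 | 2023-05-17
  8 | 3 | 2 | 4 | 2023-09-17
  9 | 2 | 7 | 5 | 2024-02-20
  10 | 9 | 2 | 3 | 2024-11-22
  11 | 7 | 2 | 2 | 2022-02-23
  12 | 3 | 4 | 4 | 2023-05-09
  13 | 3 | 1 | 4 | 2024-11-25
SELECT p.name, COUNT(DISTINCT c.product_id) AS distinct_product_count FROM orders c JOIN customers p ON c.customer_id = p.id GROUP BY p.id, p.name HAVING COUNT(*) >= 2

Execution result:
name | distinct_product_count
Grace Davis | 3
Grace Brown | 3
Kate Brown | 3
Carol Williams | 2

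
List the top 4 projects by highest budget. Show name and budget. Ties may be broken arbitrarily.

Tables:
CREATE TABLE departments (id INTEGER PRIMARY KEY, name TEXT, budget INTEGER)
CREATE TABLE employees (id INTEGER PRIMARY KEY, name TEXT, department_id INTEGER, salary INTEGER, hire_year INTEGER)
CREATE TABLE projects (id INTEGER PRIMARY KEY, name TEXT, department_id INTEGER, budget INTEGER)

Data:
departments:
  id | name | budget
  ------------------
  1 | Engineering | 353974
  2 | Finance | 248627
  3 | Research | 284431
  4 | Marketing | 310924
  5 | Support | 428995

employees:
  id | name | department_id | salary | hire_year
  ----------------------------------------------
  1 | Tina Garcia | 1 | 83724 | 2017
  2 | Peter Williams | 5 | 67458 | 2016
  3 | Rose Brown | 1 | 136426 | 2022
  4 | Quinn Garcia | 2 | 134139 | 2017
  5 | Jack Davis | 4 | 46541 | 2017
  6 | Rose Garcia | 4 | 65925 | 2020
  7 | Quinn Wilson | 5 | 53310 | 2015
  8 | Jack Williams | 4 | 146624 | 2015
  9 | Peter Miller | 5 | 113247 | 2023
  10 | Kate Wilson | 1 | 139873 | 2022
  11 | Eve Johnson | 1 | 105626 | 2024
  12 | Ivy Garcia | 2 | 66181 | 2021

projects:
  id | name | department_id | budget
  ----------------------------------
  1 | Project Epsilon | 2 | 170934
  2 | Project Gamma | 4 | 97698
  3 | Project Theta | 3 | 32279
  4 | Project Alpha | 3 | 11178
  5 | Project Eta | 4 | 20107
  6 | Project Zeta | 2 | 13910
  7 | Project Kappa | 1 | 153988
SELECT name, budget FROM projects ORDER BY budget DESC LIMIT 4

Execution result:
name | budget
Project Epsilon | 170934
Project Kappa | 153988
Project Gamma | 97698
Project Theta | 32279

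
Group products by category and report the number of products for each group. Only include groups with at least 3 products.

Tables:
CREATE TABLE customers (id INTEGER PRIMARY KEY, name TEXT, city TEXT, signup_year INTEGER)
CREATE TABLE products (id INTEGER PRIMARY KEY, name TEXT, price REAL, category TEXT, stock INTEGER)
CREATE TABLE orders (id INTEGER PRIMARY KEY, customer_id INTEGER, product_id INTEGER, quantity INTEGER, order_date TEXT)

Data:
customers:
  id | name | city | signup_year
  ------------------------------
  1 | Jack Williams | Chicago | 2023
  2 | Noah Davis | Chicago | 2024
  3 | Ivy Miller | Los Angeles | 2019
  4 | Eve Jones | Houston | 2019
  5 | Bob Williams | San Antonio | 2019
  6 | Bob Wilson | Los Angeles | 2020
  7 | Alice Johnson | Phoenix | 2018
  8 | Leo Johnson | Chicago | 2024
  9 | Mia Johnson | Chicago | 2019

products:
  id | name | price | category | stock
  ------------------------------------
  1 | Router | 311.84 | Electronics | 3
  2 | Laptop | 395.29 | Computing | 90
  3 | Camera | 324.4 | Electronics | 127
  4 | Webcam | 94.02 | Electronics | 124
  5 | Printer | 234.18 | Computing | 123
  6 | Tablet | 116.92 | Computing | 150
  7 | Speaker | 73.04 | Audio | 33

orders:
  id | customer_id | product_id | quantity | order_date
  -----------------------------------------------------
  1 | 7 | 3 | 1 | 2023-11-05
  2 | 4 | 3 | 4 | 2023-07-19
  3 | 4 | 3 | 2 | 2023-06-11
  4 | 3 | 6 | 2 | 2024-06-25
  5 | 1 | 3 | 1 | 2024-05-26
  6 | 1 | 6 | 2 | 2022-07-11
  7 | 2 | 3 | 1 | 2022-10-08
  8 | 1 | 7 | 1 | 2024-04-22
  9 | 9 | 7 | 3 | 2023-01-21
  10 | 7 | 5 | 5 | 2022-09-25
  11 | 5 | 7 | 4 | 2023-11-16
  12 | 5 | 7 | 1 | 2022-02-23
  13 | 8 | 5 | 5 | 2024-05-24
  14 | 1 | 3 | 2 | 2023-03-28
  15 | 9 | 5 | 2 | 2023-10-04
SELECT category, COUNT(*) AS n FROM products GROUP BY category HAVING COUNT(*) >= 3

Execution result:
category | n
Computing | 3
Electronics | 3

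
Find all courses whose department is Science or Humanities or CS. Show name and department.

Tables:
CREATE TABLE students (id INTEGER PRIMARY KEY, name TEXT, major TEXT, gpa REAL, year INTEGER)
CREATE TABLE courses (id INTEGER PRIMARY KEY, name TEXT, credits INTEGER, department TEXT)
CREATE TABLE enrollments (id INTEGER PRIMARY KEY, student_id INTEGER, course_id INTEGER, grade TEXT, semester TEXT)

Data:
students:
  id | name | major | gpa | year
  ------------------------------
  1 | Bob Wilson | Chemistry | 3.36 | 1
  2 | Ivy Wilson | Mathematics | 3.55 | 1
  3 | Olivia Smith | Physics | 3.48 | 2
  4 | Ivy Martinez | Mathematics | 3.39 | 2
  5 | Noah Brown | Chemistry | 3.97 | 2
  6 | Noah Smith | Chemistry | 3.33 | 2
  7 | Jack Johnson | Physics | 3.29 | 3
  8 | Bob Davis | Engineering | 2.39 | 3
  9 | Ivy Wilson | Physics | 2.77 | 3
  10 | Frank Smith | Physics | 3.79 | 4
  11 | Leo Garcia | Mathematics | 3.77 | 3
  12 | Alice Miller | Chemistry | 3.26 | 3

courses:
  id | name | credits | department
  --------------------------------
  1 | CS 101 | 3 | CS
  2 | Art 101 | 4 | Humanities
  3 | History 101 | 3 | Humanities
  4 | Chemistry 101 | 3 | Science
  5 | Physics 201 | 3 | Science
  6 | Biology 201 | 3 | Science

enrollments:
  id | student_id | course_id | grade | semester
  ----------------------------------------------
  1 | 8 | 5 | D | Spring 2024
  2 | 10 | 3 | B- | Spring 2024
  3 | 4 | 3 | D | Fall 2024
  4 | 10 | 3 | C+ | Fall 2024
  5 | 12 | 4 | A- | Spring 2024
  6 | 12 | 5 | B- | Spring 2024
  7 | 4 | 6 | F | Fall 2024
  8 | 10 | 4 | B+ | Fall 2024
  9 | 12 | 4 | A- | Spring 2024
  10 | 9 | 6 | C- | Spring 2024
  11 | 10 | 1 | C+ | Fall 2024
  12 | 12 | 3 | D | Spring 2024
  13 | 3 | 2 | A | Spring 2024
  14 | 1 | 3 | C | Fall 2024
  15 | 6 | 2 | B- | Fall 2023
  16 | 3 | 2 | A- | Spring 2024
SELECT name, department FROM courses WHERE department IN ('Science', 'Humanities', 'CS')

Execution result:
name | department
CS 101 | CS
Art 101 | Humanities
History 101 | Humanities
Chemistry 101 | Science
Physics 201 | Science
Biology 201 | Science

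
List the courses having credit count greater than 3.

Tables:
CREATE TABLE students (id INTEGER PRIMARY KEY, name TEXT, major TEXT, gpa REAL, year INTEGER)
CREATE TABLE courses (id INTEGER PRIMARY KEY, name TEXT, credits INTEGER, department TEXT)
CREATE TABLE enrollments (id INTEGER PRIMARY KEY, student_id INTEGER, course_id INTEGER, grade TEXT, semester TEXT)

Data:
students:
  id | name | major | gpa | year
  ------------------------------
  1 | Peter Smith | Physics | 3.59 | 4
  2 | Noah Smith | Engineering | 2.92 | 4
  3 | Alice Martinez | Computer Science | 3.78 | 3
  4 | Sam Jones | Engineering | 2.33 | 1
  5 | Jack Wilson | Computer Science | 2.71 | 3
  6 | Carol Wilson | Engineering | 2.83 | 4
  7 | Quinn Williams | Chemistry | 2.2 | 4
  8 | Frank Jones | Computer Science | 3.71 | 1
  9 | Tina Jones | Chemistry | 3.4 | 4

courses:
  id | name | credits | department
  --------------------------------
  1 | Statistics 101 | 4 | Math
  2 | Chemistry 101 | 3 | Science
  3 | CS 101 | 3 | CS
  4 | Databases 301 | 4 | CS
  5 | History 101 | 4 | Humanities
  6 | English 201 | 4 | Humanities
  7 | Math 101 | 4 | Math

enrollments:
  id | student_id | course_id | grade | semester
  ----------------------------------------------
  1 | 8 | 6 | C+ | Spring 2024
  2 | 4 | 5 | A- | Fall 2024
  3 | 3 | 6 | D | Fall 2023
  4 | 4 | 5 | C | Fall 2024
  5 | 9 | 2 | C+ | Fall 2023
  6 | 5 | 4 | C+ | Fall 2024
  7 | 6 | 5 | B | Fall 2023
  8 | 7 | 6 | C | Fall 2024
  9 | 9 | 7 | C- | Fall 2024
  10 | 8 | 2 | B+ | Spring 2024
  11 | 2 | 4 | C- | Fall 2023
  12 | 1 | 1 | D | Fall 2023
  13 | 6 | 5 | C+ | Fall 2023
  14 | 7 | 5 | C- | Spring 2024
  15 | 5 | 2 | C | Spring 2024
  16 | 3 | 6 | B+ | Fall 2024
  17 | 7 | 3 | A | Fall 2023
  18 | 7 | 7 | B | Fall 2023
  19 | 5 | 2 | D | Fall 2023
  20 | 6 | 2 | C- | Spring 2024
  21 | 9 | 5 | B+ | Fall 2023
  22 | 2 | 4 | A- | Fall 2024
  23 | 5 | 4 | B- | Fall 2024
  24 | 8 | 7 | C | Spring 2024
SELECT name, credits FROM courses WHERE credits > 3

Execution result:
name | credits
Statistics 101 | 4
Databases 301 | 4
History 101 | 4
English 201 | 4
Math 101 | 4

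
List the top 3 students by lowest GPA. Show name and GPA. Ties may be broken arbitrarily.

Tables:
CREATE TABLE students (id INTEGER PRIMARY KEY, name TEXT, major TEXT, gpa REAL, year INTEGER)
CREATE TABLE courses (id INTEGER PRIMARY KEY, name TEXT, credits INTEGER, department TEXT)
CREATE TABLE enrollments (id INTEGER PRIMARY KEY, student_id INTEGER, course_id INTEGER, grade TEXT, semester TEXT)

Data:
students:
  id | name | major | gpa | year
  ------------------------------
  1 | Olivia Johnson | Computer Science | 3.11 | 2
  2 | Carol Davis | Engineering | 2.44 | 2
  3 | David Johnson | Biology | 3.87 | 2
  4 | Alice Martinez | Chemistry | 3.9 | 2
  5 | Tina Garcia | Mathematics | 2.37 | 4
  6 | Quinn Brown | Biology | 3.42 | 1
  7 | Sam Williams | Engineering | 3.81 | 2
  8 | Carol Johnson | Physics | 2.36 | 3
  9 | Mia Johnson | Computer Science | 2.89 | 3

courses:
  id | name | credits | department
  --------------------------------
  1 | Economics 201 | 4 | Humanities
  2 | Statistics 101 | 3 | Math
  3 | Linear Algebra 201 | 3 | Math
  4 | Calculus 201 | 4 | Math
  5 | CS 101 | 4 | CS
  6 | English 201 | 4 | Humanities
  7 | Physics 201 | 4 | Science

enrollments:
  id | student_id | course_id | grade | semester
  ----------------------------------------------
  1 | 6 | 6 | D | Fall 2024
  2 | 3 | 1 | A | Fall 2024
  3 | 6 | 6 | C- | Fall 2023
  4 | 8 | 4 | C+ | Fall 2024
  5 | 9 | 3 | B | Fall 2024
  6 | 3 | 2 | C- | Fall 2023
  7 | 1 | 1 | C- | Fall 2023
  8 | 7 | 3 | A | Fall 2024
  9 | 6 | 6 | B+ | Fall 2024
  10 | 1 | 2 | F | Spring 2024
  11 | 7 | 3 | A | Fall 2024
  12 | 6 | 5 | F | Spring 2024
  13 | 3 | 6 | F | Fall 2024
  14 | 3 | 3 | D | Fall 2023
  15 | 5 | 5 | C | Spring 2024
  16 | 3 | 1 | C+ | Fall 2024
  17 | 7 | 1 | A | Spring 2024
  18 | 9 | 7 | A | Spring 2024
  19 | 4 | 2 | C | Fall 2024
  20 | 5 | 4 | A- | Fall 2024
SELECT name, gpa FROM students ORDER BY gpa ASC LIMIT 3

Execution result:
name | gpa
Carol Johnson | 2.36
Tina Garcia | 2.37
Carol Davis | 2.44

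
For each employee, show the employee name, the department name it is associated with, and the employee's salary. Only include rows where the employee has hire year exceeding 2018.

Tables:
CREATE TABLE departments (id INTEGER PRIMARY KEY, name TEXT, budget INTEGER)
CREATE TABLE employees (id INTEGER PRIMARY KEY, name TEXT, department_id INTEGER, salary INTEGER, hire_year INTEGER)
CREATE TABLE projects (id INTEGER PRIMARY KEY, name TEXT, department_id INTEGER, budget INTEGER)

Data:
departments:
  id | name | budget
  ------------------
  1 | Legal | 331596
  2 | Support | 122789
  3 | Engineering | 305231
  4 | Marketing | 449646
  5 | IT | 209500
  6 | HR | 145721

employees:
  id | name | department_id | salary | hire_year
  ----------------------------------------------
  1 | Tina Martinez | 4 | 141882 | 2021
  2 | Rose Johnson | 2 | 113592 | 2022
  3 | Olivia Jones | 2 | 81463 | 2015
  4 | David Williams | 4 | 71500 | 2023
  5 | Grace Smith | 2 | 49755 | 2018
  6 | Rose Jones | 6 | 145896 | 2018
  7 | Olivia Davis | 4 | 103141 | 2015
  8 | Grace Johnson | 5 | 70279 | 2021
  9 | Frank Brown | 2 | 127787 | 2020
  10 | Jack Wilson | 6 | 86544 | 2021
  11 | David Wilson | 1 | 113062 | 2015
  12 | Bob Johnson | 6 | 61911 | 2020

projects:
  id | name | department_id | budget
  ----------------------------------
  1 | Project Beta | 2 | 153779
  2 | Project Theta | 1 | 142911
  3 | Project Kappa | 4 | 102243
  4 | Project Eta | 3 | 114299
SELECT c.name, p.name AS department, c.salary FROM employees c JOIN departments p ON c.department_id = p.id WHERE c.hire_year > 2018

Execution result:
name | department | salary
Tina Martinez | Marketing | 141882
Rose Johnson | Support | 113592
David Williams | Marketing | 71500
Grace Johnson | IT | 70279
Frank Brown | Support | 127787
Jack Wilson | HR | 86544
Bob Johnson | HR | 61911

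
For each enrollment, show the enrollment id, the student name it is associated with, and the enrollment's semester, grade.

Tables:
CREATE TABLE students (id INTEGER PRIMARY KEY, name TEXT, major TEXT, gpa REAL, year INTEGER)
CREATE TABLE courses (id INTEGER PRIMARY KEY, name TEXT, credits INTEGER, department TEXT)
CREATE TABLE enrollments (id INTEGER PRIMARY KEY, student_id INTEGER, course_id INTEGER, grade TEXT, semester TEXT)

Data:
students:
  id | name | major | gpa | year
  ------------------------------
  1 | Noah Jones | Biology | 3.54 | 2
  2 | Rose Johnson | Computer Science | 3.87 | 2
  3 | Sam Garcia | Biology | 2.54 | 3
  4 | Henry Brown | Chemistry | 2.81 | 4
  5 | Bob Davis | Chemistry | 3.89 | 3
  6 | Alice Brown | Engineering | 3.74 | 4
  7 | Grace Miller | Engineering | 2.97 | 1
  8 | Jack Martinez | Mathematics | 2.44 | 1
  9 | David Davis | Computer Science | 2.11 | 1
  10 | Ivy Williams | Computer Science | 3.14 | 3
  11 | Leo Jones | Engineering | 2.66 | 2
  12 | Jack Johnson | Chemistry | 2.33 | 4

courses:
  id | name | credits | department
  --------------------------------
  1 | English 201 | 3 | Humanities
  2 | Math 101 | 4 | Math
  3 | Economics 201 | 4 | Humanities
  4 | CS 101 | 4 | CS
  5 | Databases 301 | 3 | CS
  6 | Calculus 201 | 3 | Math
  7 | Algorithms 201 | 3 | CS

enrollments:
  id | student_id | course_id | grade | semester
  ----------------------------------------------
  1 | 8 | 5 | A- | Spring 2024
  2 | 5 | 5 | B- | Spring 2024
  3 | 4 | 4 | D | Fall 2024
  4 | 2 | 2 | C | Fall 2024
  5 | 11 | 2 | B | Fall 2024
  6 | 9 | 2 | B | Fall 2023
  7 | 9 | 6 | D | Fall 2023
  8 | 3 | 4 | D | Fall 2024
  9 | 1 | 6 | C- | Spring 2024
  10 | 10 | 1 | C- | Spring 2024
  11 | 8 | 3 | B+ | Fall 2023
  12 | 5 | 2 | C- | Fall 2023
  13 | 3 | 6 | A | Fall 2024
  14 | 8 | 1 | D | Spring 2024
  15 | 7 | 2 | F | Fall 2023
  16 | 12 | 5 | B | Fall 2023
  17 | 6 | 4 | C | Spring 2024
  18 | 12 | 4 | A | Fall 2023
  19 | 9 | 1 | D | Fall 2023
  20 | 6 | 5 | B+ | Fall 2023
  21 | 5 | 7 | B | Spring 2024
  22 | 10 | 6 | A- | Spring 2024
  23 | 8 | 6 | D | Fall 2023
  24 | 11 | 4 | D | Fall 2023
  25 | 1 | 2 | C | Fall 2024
SELECT c.id, p.name AS student, c.semester, c.grade FROM enrollments c JOIN students p ON c.student_id = p.id

Execution result:
id | student | semester | grade
1 | Jack Martinez | Spring 2024 | A-
2 | Bob Davis | Spring 2024 | B-
3 | Henry Brown | Fall 2024 | D
4 | Rose Johnson | Fall 2024 | C
5 | Leo Jones | Fall 2024 | B
6 | David Davis | Fall 2023 | B
7 | David Davis | Fall 2023 | D
8 | Sam Garcia | Fall 2024 | D
9 | Noah Jones | Spring 2024 | C-
10 | Ivy Williams | Spring 2024 | C-
11 | Jack Martinez | Fall 2023 | B+
12 | Bob Davis | Fall 2023 | C-
13 | Sam Garcia | Fall 2024 | A
14 | Jack Martinez | Spring 2024 | D
15 | Grace Miller | Fall 2023 | F
16 | Jack Johnson | Fall 2023 | B
17 | Alice Brown | Spring 2024 | C
18 | Jack Johnson | Fall 2023 | A
19 | David Davis | Fall 2023 | D
20 | Alice Brown | Fall 2023 | B+
21 | Bob Davis | Spring 2024 | B
22 | Ivy Williams | Spring 2024 | A-
23 | Jack Martinez | Fall 2023 | D
24 | Leo Jones | Fall 2023 | D
25 | Noah Jones | Fall 2024 | C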